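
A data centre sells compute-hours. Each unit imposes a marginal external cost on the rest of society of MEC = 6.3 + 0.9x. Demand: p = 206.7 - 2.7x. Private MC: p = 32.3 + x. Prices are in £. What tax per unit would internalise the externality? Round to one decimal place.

Social marginal cost = private MC + MEC = 38.6 + 1.9x.
Set SMC = demand: 38.6 + 1.9x = 206.7 - 2.7x → x* = 36.5435.
The Pigouvian tax equals MEC at x*: 6.3 + 0.9×36.5435 = 39.1892.

tax = £39.2 per unit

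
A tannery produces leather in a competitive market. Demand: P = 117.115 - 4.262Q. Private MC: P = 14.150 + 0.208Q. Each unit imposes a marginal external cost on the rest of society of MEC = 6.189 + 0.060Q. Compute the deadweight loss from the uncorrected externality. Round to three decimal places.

Market equilibrium (private): 14.150 + 0.208Q = 117.115 - 4.262Q → Q_m = 23.0347.
Social marginal cost = private MC + MEC = 20.339 + 0.268Q.
Set SMC = demand: 20.339 + 0.268Q = 117.115 - 4.262Q → Q* = 21.3634.
The loss is the area between SMC and demand from Q* to Q_m; with linear curves that's a triangle of height MEC(Q_m).
DWL = ½ × 1.6713 × 7.5711 = 6.3268.

DWL = 6.327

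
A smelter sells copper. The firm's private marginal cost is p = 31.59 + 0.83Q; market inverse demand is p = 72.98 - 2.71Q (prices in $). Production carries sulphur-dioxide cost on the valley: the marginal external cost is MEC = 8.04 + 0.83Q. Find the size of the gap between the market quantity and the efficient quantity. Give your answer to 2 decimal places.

4.06 units

Market equilibrium (private): 31.59 + 0.83Q = 72.98 - 2.71Q → Q_m = 11.6921.
Social marginal cost = private MC + MEC = 39.63 + 1.66Q.
Set SMC = demand: 39.63 + 1.66Q = 72.98 - 2.71Q → Q* = 7.6316.
Gap = |11.6921 − 7.6316| = 4.0605.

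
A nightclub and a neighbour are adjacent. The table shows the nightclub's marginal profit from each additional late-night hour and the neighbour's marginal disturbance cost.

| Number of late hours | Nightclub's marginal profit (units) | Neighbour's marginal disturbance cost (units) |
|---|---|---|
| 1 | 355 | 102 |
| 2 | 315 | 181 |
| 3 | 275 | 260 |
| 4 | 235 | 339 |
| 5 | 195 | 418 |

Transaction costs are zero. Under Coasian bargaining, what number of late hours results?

Bargaining reaches the level where marginal profit last exceeds marginal disturbance cost.
That holds through level 3 (275 ≥ 260) but not at 4 (235 < 339).

3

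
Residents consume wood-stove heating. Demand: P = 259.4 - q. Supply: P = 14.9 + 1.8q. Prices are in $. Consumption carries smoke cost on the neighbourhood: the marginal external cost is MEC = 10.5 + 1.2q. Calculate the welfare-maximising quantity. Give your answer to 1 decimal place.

q* = 58.5

Social marginal benefit = demand − MEC = 248.9 - 2.2q.
Set SMB = MC: 248.9 - 2.2q = 14.9 + 1.8q → q* = 58.5000.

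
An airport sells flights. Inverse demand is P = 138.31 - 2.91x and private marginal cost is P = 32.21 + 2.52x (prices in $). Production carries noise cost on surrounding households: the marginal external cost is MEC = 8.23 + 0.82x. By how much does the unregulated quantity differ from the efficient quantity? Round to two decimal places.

3.88 units

Market equilibrium (private): 32.21 + 2.52x = 138.31 - 2.91x → x_m = 19.5396.
Social marginal cost = private MC + MEC = 40.44 + 3.34x.
Set SMC = demand: 40.44 + 3.34x = 138.31 - 2.91x → x* = 15.6592.
Gap = |19.5396 − 15.6592| = 3.8804.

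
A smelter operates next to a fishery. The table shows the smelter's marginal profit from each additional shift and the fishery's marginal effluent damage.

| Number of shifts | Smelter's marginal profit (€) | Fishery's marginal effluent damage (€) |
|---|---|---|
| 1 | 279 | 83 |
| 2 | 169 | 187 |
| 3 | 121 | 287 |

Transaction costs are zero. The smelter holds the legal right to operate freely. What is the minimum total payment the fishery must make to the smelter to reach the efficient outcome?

Left alone the smelter would choose level 3 (marginal profit stays positive).
Efficient level: k* = 1 (marginal profit ≥ marginal effluent damage through 1).
The fishery must at least cover the smelter's forgone profit from cutting 3→1: 169 + 121 = 290.

€290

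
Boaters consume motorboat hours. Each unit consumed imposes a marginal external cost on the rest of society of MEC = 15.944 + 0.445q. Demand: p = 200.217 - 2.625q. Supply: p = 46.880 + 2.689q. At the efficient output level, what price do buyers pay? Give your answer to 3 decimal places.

Social marginal benefit = demand − MEC = 184.273 - 3.070q.
Set SMB = MC: 184.273 - 3.070q = 46.880 + 2.689q → q* = 23.8571.
Consumer price on the demand curve at q*: 200.217 − 2.625×23.8571 = 137.5921.

P = 137.592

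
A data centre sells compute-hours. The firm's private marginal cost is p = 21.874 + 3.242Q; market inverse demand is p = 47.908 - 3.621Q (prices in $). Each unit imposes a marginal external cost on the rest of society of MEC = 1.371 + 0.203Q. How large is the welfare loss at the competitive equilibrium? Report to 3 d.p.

DWL = $0.324

Market equilibrium (private): 21.874 + 3.242Q = 47.908 - 3.621Q → Q_m = 3.7934.
Social marginal cost = private MC + MEC = 23.245 + 3.445Q.
Set SMC = demand: 23.245 + 3.445Q = 47.908 - 3.621Q → Q* = 3.4904.
Height of the DWL triangle at Q_m is SMC(Q_m) − demand(Q_m) = MEC(Q_m) = 2.1411.
DWL = ½ × 0.3030 × 2.1411 = 0.3244.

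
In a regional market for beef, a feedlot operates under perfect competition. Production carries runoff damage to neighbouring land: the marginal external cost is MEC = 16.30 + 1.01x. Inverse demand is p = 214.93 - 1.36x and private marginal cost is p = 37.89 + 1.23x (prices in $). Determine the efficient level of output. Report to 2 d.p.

x* = 44.65

Social marginal cost = private MC + MEC = 54.19 + 2.24x.
Set SMC = demand: 54.19 + 2.24x = 214.93 - 1.36x → x* = 44.6500.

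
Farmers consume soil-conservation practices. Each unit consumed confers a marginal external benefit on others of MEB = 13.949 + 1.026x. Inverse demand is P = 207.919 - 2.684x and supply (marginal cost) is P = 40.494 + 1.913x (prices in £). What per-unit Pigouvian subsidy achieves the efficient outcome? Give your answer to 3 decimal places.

subsidy = £66.060 per unit

Social marginal benefit = demand + MEB = 221.868 - 1.658x.
Set SMB = MC: 221.868 - 1.658x = 40.494 + 1.913x → x* = 50.7908.
The Pigouvian subsidy equals MEB at x*: 13.949 + 1.026×50.7908 = 66.0604.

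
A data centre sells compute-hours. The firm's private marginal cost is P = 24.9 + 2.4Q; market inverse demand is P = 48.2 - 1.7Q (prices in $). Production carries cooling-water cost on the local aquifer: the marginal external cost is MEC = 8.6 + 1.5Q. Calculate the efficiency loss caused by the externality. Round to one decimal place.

Market equilibrium (private): 24.9 + 2.4Q = 48.2 - 1.7Q → Q_m = 5.6829.
Social marginal cost = private MC + MEC = 33.5 + 3.9Q.
Set SMC = demand: 33.5 + 3.9Q = 48.2 - 1.7Q → Q* = 2.6250.
The loss is the area between SMC and demand from Q* to Q_m; with linear curves that's a triangle of height MEC(Q_m).
DWL = ½ × 3.0579 × 17.1244 = 26.1824.

DWL = $26.2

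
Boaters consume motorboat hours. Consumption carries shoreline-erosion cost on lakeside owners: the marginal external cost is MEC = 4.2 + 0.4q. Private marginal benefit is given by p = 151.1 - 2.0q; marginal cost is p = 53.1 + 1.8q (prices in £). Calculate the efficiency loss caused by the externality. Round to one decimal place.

DWL = £25.1

Market equilibrium (private): 53.1 + 1.8q = 151.1 - 2.0q → q_m = 25.7895.
Social marginal benefit = demand − MEC = 146.9 - 2.4q.
Set SMB = MC: 146.9 - 2.4q = 53.1 + 1.8q → q* = 22.3333.
The welfare-loss triangle has base |q_m − q*| and height MEC(q_m) (the vertical gap between SMB and MC is zero at q* and MEC at q_m).
DWL = ½ × 3.4562 × 14.5158 = 25.0848.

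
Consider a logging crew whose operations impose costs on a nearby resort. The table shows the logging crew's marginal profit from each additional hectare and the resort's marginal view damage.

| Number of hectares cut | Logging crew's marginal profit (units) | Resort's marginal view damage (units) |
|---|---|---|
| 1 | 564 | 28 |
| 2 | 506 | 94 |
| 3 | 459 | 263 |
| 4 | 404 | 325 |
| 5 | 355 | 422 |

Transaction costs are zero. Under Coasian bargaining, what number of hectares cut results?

Bargaining reaches the level where marginal profit last exceeds marginal view damage.
That holds through level 4 (404 ≥ 325) but not at 5 (355 < 422).

4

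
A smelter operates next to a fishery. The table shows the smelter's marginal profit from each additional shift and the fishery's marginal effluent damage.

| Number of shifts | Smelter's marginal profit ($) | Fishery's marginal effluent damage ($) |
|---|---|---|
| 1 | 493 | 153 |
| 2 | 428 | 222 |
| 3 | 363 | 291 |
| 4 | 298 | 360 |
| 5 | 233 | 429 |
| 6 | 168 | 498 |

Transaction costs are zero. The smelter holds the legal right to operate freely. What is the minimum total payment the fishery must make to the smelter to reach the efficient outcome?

Left alone the smelter would choose level 6 (marginal profit stays positive).
Efficient level: k* = 3 (marginal profit ≥ marginal effluent damage through 3).
The fishery must at least cover the smelter's forgone profit from cutting 6→3: 298 + 233 + 168 = 699.

$699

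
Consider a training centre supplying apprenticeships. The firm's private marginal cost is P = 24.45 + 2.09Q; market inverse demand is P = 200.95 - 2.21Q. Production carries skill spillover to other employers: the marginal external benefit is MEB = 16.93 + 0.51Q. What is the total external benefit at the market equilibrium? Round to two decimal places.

Market equilibrium (private): 24.45 + 2.09Q = 200.95 - 2.21Q → Q_m = 41.0465.
Total external benefit = ∫₀^{Q_m} (16.93 + 0.51Q) dQ = 16.93×41.0465 + ½×0.51×41.0465² = 1124.5451.

1124.55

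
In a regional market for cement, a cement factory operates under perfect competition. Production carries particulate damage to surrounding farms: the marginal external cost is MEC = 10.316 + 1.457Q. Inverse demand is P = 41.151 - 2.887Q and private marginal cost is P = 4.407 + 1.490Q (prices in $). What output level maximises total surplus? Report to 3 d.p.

Q* = 4.530

Social marginal cost = private MC + MEC = 14.723 + 2.947Q.
Set SMC = demand: 14.723 + 2.947Q = 41.151 - 2.887Q → Q* = 4.5300.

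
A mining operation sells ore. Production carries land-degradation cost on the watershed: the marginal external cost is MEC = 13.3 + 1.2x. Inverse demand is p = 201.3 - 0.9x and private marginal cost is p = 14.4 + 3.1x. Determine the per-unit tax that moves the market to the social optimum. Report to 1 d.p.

tax = 53.4 per unit

Social marginal cost = private MC + MEC = 27.7 + 4.3x.
Set SMC = demand: 27.7 + 4.3x = 201.3 - 0.9x → x* = 33.3846.
The Pigouvian tax equals MEC at x*: 13.3 + 1.2×33.3846 = 53.3615.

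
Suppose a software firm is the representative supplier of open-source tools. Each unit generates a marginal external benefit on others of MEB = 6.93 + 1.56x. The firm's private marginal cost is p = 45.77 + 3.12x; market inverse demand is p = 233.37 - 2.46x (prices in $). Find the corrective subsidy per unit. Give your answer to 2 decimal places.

Social marginal cost = private MC − MEB = 38.84 + 1.56x.
Set SMC = demand: 38.84 + 1.56x = 233.37 - 2.46x → x* = 48.3905.
The Pigouvian subsidy equals MEB at x*: 6.93 + 1.56×48.3905 = 82.4192.

subsidy = $82.42 per unit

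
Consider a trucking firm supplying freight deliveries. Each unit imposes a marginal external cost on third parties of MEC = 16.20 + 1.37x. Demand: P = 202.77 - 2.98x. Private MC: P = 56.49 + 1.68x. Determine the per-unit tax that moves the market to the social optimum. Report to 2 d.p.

tax = 45.75 per unit

Social marginal cost = private MC + MEC = 72.69 + 3.05x.
Set SMC = demand: 72.69 + 3.05x = 202.77 - 2.98x → x* = 21.5721.
The Pigouvian tax equals MEC at x*: 16.20 + 1.37×21.5721 = 45.7538.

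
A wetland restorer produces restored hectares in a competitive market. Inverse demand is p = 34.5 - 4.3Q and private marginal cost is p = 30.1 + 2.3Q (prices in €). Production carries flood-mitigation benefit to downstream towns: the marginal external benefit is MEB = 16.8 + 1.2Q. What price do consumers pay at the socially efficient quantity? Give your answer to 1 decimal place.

Social marginal cost = private MC − MEB = 13.3 + 1.1Q.
Set SMC = demand: 13.3 + 1.1Q = 34.5 - 4.3Q → Q* = 3.9259.
Consumer price on the demand curve at Q*: 34.5 − 4.3×3.9259 = 17.6186.

P = €17.6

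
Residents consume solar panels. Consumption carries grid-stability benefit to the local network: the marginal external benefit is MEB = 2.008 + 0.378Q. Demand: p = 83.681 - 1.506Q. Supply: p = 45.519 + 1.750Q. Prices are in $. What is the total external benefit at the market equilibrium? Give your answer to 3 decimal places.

Market equilibrium (private): 45.519 + 1.750Q = 83.681 - 1.506Q → Q_m = 11.7205.
Total external benefit = ∫₀^{Q_m} (2.008 + 0.378Q) dQ = 2.008×11.7205 + ½×0.378×11.7205² = 49.4977.

$49.498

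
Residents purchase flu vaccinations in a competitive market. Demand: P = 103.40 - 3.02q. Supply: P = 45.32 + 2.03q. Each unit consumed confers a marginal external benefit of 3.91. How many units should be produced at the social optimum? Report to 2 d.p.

q* = 12.28

Social marginal benefit = demand + MEB = 107.31 - 3.02q.
Set SMB = MC: 107.31 - 3.02q = 45.32 + 2.03q → q* = 12.2752.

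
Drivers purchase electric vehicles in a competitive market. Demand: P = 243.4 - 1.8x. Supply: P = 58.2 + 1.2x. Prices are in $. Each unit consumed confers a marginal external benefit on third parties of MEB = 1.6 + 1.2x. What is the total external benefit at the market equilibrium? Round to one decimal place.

Market equilibrium (private): 58.2 + 1.2x = 243.4 - 1.8x → x_m = 61.7333.
Total external benefit = ∫₀^{x_m} (1.6 + 1.2x) dx = 1.6×61.7333 + ½×1.2×61.7333² = 2385.3735.

$2385.4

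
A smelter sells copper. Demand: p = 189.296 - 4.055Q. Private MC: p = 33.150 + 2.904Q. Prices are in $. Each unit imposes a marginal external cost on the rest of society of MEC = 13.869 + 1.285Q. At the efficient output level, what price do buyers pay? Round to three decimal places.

P = $119.314

Social marginal cost = private MC + MEC = 47.019 + 4.189Q.
Set SMC = demand: 47.019 + 4.189Q = 189.296 - 4.055Q → Q* = 17.2582.
Consumer price on the demand curve at Q*: 189.296 − 4.055×17.2582 = 119.3140.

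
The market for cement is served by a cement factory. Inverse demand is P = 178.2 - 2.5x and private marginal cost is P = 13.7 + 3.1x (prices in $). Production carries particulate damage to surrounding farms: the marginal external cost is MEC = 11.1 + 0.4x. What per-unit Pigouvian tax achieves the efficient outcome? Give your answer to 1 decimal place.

Social marginal cost = private MC + MEC = 24.8 + 3.5x.
Set SMC = demand: 24.8 + 3.5x = 178.2 - 2.5x → x* = 25.5667.
The Pigouvian tax equals MEC at x*: 11.1 + 0.4×25.5667 = 21.3267.

tax = $21.3 per unit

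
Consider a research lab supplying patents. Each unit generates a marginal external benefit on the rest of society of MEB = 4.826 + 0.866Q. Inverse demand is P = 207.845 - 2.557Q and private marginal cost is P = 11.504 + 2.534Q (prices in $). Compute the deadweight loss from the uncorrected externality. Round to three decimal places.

Market equilibrium (private): 11.504 + 2.534Q = 207.845 - 2.557Q → Q_m = 38.5663.
Social marginal cost = private MC − MEB = 6.678 + 1.668Q.
Set SMC = demand: 6.678 + 1.668Q = 207.845 - 2.557Q → Q* = 47.6135.
The welfare-loss triangle has base |Q_m − Q*| and height MEB(Q_m) (the vertical gap between SMC and demand is zero at Q* and MEB at Q_m).
DWL = ½ × 9.0472 × 38.2244 = 172.9119.

DWL = $172.912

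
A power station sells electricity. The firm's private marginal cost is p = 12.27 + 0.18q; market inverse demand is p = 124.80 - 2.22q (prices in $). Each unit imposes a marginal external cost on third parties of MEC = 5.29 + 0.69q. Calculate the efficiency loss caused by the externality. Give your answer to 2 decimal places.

DWL = $229.28

Market equilibrium (private): 12.27 + 0.18q = 124.80 - 2.22q → q_m = 46.8875.
Social marginal cost = private MC + MEC = 17.56 + 0.87q.
Set SMC = demand: 17.56 + 0.87q = 124.80 - 2.22q → q* = 34.7055.
The loss is the area between SMC and demand from q* to q_m; with linear curves that's a triangle of height MEC(q_m).
DWL = ½ × 12.1820 × 37.6424 = 229.2799.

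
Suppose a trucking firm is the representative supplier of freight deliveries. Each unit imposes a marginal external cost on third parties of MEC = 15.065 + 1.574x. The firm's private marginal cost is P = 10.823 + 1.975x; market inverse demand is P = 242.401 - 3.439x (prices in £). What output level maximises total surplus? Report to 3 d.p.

x* = 30.984

Social marginal cost = private MC + MEC = 25.888 + 3.549x.
Set SMC = demand: 25.888 + 3.549x = 242.401 - 3.439x → x* = 30.9835.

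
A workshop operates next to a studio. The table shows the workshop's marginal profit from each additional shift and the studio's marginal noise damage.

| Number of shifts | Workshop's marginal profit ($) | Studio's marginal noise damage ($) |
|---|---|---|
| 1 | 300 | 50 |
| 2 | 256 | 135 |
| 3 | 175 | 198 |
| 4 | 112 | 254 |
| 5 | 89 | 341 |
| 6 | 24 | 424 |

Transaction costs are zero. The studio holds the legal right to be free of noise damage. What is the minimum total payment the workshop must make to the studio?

Efficient level: marginal profit ≥ marginal noise damage through level 2, so k* = 2.
With the studio holding the right, the workshop must at least compensate total damage at k*: 50 + 135 = 185.

$185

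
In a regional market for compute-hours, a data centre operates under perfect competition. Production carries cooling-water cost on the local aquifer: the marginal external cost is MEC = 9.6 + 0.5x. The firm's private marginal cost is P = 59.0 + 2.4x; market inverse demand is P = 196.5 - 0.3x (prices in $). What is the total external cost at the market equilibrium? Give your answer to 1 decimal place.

$1137.3

Market equilibrium (private): 59.0 + 2.4x = 196.5 - 0.3x → x_m = 50.9259.
Total external cost = ∫₀^{x_m} (9.6 + 0.5x) dx = 9.6×50.9259 + ½×0.5×50.9259² = 1137.2505.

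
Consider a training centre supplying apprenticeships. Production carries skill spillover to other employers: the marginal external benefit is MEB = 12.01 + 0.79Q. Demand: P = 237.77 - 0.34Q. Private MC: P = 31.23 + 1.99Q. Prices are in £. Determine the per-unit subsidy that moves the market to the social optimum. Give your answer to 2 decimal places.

Social marginal cost = private MC − MEB = 19.22 + 1.20Q.
Set SMC = demand: 19.22 + 1.20Q = 237.77 - 0.34Q → Q* = 141.9156.
The Pigouvian subsidy equals MEB at Q*: 12.01 + 0.79×141.9156 = 124.1233.

subsidy = £124.12 per unit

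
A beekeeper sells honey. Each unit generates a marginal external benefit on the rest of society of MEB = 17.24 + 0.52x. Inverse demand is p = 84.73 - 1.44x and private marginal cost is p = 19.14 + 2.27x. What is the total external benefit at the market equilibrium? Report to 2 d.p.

386.05

Market equilibrium (private): 19.14 + 2.27x = 84.73 - 1.44x → x_m = 17.6792.
Total external benefit = ∫₀^{x_m} (17.24 + 0.52x) dx = 17.24×17.6792 + ½×0.52×17.6792² = 386.0535.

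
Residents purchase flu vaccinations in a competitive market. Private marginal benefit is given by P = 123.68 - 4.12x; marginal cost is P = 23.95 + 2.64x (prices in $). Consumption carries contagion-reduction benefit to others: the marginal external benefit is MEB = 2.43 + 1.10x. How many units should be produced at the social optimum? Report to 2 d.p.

Social marginal benefit = demand + MEB = 126.11 - 3.02x.
Set SMB = MC: 126.11 - 3.02x = 23.95 + 2.64x → x* = 18.0495.

x* = 18.05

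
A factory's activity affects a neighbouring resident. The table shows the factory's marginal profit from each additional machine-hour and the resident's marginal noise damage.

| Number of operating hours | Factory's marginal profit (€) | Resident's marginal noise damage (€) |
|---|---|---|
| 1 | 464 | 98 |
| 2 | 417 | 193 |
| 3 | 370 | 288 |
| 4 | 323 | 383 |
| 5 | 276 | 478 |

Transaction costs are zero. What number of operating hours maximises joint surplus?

Bargaining reaches the level where marginal profit last exceeds marginal noise damage.
That holds through level 3 (370 ≥ 288) but not at 4 (323 < 383).

3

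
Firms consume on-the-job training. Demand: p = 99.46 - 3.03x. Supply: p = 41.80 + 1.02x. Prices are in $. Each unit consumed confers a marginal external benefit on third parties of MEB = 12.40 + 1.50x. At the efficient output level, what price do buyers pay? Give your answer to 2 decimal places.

P = $16.21

Social marginal benefit = demand + MEB = 111.86 - 1.53x.
Set SMB = MC: 111.86 - 1.53x = 41.80 + 1.02x → x* = 27.4745.
Consumer price on the demand curve at x*: 99.46 − 3.03×27.4745 = 16.2123.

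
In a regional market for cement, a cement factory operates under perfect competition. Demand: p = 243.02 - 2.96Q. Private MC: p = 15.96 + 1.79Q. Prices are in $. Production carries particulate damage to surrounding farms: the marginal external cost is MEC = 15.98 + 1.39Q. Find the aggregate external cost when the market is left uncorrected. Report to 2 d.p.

$2351.98

Market equilibrium (private): 15.96 + 1.79Q = 243.02 - 2.96Q → Q_m = 47.8021.
Total external cost = ∫₀^{Q_m} (15.98 + 1.39Q) dQ = 15.98×47.8021 + ½×1.39×47.8021² = 2351.9809.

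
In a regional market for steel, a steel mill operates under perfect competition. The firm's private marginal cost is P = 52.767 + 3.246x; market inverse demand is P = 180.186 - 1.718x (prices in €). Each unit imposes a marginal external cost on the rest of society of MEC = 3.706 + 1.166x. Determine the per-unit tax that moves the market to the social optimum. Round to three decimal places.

Social marginal cost = private MC + MEC = 56.473 + 4.412x.
Set SMC = demand: 56.473 + 4.412x = 180.186 - 1.718x → x* = 20.1816.
The Pigouvian tax equals MEC at x*: 3.706 + 1.166×20.1816 = 27.2377.

tax = €27.238 per unit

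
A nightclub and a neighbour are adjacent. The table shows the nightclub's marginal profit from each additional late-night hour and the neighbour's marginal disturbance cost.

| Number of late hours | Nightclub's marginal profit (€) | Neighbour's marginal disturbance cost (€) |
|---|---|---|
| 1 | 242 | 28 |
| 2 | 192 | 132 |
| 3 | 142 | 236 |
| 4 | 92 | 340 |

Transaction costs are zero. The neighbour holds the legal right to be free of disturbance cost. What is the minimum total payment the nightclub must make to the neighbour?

Efficient level: marginal profit ≥ marginal disturbance cost through level 2, so k* = 2.
With the neighbour holding the right, the nightclub must at least compensate total damage at k*: 28 + 132 = 160.

€160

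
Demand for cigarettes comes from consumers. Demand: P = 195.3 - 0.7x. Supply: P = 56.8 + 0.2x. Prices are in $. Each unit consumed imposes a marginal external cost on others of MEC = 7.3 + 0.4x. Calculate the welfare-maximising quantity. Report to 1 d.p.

Social marginal benefit = demand − MEC = 188.0 - 1.1x.
Set SMB = MC: 188.0 - 1.1x = 56.8 + 0.2x → x* = 100.9231.

x* = 100.9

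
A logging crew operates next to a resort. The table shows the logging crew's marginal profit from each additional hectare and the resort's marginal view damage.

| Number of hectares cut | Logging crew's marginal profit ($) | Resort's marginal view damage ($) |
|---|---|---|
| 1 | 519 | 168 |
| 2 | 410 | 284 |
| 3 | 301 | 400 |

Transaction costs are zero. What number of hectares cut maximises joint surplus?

2

Bargaining reaches the level where marginal profit last exceeds marginal view damage.
That holds through level 2 (410 ≥ 284) but not at 3 (301 < 400).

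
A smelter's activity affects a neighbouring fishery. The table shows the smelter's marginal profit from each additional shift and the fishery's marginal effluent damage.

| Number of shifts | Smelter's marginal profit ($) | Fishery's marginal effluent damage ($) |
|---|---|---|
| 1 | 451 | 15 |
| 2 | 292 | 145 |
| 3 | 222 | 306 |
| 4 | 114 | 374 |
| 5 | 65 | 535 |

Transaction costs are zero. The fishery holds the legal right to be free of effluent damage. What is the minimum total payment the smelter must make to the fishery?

$160

Efficient level: marginal profit ≥ marginal effluent damage through level 2, so k* = 2.
With the fishery holding the right, the smelter must at least compensate total damage at k*: 15 + 145 = 160.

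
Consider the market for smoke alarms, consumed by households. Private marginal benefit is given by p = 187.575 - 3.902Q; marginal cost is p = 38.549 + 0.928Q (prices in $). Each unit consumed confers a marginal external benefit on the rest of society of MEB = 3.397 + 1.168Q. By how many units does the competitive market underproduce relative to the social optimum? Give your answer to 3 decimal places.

10.769 units

Market equilibrium (private): 38.549 + 0.928Q = 187.575 - 3.902Q → Q_m = 30.8542.
Social marginal benefit = demand + MEB = 190.972 - 2.734Q.
Set SMB = MC: 190.972 - 2.734Q = 38.549 + 0.928Q → Q* = 41.6229.
Gap = |30.8542 − 41.6229| = 10.7687.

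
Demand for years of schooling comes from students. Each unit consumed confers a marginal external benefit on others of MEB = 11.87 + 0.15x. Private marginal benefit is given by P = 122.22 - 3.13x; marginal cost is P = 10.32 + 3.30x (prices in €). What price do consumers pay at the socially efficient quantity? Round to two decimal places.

Social marginal benefit = demand + MEB = 134.09 - 2.98x.
Set SMB = MC: 134.09 - 2.98x = 10.32 + 3.30x → x* = 19.7086.
Consumer price on the demand curve at x*: 122.22 − 3.13×19.7086 = 60.5321.

P = €60.53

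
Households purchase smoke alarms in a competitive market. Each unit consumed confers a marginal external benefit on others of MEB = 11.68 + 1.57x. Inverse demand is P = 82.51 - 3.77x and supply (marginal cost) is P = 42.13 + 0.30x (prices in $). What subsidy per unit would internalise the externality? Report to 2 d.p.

Social marginal benefit = demand + MEB = 94.19 - 2.20x.
Set SMB = MC: 94.19 - 2.20x = 42.13 + 0.30x → x* = 20.8240.
The Pigouvian subsidy equals MEB at x*: 11.68 + 1.57×20.8240 = 44.3737.

subsidy = $44.37 per unit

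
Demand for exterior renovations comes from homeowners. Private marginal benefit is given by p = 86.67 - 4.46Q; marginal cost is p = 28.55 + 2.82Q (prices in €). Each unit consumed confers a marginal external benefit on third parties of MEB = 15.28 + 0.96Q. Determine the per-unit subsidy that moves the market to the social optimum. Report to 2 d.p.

subsidy = €26.43 per unit

Social marginal benefit = demand + MEB = 101.95 - 3.50Q.
Set SMB = MC: 101.95 - 3.50Q = 28.55 + 2.82Q → Q* = 11.6139.
The Pigouvian subsidy equals MEB at Q*: 15.28 + 0.96×11.6139 = 26.4293.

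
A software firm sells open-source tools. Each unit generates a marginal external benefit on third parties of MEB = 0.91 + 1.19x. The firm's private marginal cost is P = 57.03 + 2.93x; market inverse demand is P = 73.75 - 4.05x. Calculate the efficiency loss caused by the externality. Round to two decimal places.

Market equilibrium (private): 57.03 + 2.93x = 73.75 - 4.05x → x_m = 2.3954.
Social marginal cost = private MC − MEB = 56.12 + 1.74x.
Set SMC = demand: 56.12 + 1.74x = 73.75 - 4.05x → x* = 3.0449.
Between x* and x_m the wedge demand − SMC runs linearly from 0 to MEB(x_m), so the loss is a triangle.
DWL = ½ × 0.6495 × 3.7605 = 1.2212.

DWL = 1.22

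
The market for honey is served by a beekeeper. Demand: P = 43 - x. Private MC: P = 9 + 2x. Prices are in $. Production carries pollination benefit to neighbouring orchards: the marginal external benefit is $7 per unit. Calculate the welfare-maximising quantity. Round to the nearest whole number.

Social marginal cost = private MC − MEB = 2 + 2x.
Set SMC = demand: 2 + 2x = 43 - x → x* = 13.6667.

x* = 14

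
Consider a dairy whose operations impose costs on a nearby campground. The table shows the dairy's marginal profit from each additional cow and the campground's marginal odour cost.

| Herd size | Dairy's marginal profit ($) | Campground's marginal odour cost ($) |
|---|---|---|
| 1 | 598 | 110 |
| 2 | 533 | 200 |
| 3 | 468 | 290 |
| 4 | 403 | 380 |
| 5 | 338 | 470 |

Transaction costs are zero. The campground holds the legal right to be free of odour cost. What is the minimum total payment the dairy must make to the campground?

$980

Efficient level: marginal profit ≥ marginal odour cost through level 4, so k* = 4.
With the campground holding the right, the dairy must at least compensate total damage at k*: 110 + 200 + 290 + 380 = 980.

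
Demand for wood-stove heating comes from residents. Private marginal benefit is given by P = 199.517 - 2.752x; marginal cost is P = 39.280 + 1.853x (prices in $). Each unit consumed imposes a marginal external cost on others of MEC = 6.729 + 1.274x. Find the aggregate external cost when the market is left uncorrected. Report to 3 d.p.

$1005.413

Market equilibrium (private): 39.280 + 1.853x = 199.517 - 2.752x → x_m = 34.7963.
Total external cost = ∫₀^{x_m} (6.729 + 1.274x) dx = 6.729×34.7963 + ½×1.274×34.7963² = 1005.4128.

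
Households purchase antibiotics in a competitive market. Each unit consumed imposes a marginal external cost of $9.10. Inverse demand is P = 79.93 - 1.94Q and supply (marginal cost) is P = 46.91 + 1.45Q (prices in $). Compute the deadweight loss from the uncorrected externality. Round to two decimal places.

DWL = $12.21

Market equilibrium (private): 46.91 + 1.45Q = 79.93 - 1.94Q → Q_m = 9.7404.
Social marginal benefit = demand − MEC = 70.83 - 1.94Q.
Set SMB = MC: 70.83 - 1.94Q = 46.91 + 1.45Q → Q* = 7.0560.
Height of the DWL triangle at Q_m is MC(Q_m) − SMB(Q_m) = MEC(Q_m) = 9.1000.
DWL = ½ × 2.6844 × 9.1000 = 12.2140.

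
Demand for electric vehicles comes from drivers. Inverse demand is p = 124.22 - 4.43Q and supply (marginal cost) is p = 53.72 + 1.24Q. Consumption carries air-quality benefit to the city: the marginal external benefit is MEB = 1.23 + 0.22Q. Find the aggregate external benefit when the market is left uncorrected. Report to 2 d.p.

Market equilibrium (private): 53.72 + 1.24Q = 124.22 - 4.43Q → Q_m = 12.4339.
Total external benefit = ∫₀^{Q_m} (1.23 + 0.22Q) dQ = 1.23×12.4339 + ½×0.22×12.4339² = 32.2999.

32.30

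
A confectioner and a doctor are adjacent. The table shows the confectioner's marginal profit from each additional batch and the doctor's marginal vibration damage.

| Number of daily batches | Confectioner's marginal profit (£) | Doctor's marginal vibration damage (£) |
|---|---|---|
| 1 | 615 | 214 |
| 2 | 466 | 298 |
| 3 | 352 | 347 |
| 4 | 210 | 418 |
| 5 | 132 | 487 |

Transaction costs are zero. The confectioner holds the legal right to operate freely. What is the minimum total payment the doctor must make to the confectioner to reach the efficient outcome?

Left alone the confectioner would choose level 5 (marginal profit stays positive).
Efficient level: k* = 3 (marginal profit ≥ marginal vibration damage through 3).
The doctor must at least cover the confectioner's forgone profit from cutting 5→3: 210 + 132 = 342.

£342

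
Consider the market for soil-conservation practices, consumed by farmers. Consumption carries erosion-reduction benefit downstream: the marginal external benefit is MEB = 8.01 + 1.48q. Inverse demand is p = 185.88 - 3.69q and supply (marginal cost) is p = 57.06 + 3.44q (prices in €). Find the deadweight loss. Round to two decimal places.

DWL = €106.86

Market equilibrium (private): 57.06 + 3.44q = 185.88 - 3.69q → q_m = 18.0673.
Social marginal benefit = demand + MEB = 193.89 - 2.21q.
Set SMB = MC: 193.89 - 2.21q = 57.06 + 3.44q → q* = 24.2177.
Between q* and q_m the wedge SMB − MC runs linearly from 0 to MEB(q_m), so the loss is a triangle.
DWL = ½ × 6.1504 × 34.7496 = 106.8620.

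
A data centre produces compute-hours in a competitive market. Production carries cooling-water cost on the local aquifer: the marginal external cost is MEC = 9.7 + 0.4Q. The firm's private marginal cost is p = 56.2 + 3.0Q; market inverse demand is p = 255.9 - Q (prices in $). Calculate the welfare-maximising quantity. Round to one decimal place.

Q* = 43.2

Social marginal cost = private MC + MEC = 65.9 + 3.4Q.
Set SMC = demand: 65.9 + 3.4Q = 255.9 - Q → Q* = 43.1818.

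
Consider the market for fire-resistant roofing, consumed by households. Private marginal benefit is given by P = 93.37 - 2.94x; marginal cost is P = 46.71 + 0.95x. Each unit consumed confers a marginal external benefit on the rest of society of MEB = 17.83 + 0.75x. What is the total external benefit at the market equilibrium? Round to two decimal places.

267.82

Market equilibrium (private): 46.71 + 0.95x = 93.37 - 2.94x → x_m = 11.9949.
Total external benefit = ∫₀^{x_m} (17.83 + 0.75x) dx = 17.83×11.9949 + ½×0.75×11.9949² = 267.8232.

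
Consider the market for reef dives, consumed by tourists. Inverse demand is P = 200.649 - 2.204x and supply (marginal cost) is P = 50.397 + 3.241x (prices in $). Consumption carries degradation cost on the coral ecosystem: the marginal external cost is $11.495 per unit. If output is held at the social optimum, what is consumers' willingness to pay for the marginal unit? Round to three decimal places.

Social marginal benefit = demand − MEC = 189.154 - 2.204x.
Set SMB = MC: 189.154 - 2.204x = 50.397 + 3.241x → x* = 25.4834.
Consumer price on the demand curve at x*: 200.649 − 2.204×25.4834 = 144.4836.

P = $144.484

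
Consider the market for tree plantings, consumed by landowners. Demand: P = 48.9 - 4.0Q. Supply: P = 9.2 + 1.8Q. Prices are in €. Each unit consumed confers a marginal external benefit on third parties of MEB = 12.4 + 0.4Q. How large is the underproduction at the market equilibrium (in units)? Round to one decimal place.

2.8 units

Market equilibrium (private): 9.2 + 1.8Q = 48.9 - 4.0Q → Q_m = 6.8448.
Social marginal benefit = demand + MEB = 61.3 - 3.6Q.
Set SMB = MC: 61.3 - 3.6Q = 9.2 + 1.8Q → Q* = 9.6481.
Gap = |6.8448 − 9.6481| = 2.8033.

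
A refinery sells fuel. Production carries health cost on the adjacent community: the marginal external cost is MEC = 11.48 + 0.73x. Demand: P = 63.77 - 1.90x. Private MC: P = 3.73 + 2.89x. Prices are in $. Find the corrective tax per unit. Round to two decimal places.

tax = $17.90 per unit

Social marginal cost = private MC + MEC = 15.21 + 3.62x.
Set SMC = demand: 15.21 + 3.62x = 63.77 - 1.90x → x* = 8.7971.
The Pigouvian tax equals MEC at x*: 11.48 + 0.73×8.7971 = 17.9019.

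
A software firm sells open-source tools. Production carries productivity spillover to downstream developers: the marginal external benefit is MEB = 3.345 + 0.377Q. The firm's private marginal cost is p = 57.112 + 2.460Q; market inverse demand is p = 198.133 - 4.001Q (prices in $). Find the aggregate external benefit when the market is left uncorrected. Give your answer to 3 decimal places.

Market equilibrium (private): 57.112 + 2.460Q = 198.133 - 4.001Q → Q_m = 21.8265.
Total external benefit = ∫₀^{Q_m} (3.345 + 0.377Q) dQ = 3.345×21.8265 + ½×0.377×21.8265² = 162.8103.

$162.810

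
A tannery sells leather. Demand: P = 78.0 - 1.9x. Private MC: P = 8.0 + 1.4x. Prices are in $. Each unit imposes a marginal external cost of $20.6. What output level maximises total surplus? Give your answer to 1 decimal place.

x* = 15.0

Social marginal cost = private MC + MEC = 28.6 + 1.4x.
Set SMC = demand: 28.6 + 1.4x = 78.0 - 1.9x → x* = 14.9697.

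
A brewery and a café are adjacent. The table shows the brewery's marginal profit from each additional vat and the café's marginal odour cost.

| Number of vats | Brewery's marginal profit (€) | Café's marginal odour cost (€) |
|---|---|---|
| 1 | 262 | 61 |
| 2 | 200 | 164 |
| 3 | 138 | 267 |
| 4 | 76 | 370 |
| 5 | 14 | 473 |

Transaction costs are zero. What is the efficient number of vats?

2

Bargaining reaches the level where marginal profit last exceeds marginal odour cost.
That holds through level 2 (200 ≥ 164) but not at 3 (138 < 267).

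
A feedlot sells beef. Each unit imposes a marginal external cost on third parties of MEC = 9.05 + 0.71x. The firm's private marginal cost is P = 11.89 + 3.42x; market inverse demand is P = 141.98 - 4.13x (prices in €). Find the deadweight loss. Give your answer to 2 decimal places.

DWL = €27.42

Market equilibrium (private): 11.89 + 3.42x = 141.98 - 4.13x → x_m = 17.2305.
Social marginal cost = private MC + MEC = 20.94 + 4.13x.
Set SMC = demand: 20.94 + 4.13x = 141.98 - 4.13x → x* = 14.6538.
The welfare-loss triangle has base |x_m − x*| and height MEC(x_m) (the vertical gap between SMC and demand is zero at x* and MEC at x_m).
DWL = ½ × 2.5767 × 21.2836 = 27.4207.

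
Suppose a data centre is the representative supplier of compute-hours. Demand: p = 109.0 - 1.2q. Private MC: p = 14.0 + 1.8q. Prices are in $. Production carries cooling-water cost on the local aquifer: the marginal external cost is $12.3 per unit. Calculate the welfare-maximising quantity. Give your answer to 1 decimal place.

q* = 27.6

Social marginal cost = private MC + MEC = 26.3 + 1.8q.
Set SMC = demand: 26.3 + 1.8q = 109.0 - 1.2q → q* = 27.5667.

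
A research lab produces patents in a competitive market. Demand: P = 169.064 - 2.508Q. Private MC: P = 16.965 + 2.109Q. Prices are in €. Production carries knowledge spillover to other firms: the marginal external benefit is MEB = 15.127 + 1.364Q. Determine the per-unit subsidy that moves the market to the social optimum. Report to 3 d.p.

Social marginal cost = private MC − MEB = 1.838 + 0.745Q.
Set SMC = demand: 1.838 + 0.745Q = 169.064 - 2.508Q → Q* = 51.4067.
The Pigouvian subsidy equals MEB at Q*: 15.127 + 1.364×51.4067 = 85.2457.

subsidy = €85.246 per unit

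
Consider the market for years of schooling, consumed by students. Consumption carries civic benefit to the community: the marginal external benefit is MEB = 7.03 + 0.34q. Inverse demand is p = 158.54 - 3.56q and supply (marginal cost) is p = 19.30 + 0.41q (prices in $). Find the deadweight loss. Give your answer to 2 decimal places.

DWL = $49.49

Market equilibrium (private): 19.30 + 0.41q = 158.54 - 3.56q → q_m = 35.0730.
Social marginal benefit = demand + MEB = 165.57 - 3.22q.
Set SMB = MC: 165.57 - 3.22q = 19.30 + 0.41q → q* = 40.2948.
The loss is the area between SMB and MC from q* to q_m; with linear curves that's a triangle of height MEB(q_m).
DWL = ½ × 5.2218 × 18.9548 = 49.4891.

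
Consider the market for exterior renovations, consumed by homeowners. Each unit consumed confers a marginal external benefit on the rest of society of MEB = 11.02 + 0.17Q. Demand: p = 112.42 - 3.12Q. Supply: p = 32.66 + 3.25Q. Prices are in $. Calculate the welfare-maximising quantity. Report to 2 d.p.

Q* = 14.64

Social marginal benefit = demand + MEB = 123.44 - 2.95Q.
Set SMB = MC: 123.44 - 2.95Q = 32.66 + 3.25Q → Q* = 14.6419.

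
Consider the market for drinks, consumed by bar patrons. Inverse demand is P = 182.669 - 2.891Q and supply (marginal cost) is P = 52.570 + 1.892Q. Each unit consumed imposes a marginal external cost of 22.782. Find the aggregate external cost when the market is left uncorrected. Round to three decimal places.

Market equilibrium (private): 52.570 + 1.892Q = 182.669 - 2.891Q → Q_m = 27.2003.
Total external cost = MEC × Q_m = 22.782 × 27.2003 = 619.6772.

619.677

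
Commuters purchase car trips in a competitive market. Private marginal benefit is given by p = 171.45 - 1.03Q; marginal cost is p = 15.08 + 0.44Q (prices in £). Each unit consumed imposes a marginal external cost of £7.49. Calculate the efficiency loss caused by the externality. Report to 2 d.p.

DWL = £19.08

Market equilibrium (private): 15.08 + 0.44Q = 171.45 - 1.03Q → Q_m = 106.3741.
Social marginal benefit = demand − MEC = 163.96 - 1.03Q.
Set SMB = MC: 163.96 - 1.03Q = 15.08 + 0.44Q → Q* = 101.2789.
Between Q* and Q_m the wedge MC − SMB runs linearly from 0 to MEC(Q_m), so the loss is a triangle.
DWL = ½ × 5.0952 × 7.4900 = 19.0815.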